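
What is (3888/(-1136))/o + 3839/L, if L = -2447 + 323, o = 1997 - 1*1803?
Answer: -26697259/14627988 ≈ -1.8251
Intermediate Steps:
o = 194 (o = 1997 - 1803 = 194)
L = -2124
(3888/(-1136))/o + 3839/L = (3888/(-1136))/194 + 3839/(-2124) = (3888*(-1/1136))*(1/194) + 3839*(-1/2124) = -243/71*1/194 - 3839/2124 = -243/13774 - 3839/2124 = -26697259/14627988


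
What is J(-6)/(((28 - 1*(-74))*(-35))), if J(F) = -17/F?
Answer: -1/1260 ≈ -0.00079365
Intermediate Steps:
J(-6)/(((28 - 1*(-74))*(-35))) = (-17/(-6))/(((28 - 1*(-74))*(-35))) = (-17*(-⅙))/(((28 + 74)*(-35))) = 17/(6*((102*(-35)))) = (17/6)/(-3570) = (17/6)*(-1/3570) = -1/1260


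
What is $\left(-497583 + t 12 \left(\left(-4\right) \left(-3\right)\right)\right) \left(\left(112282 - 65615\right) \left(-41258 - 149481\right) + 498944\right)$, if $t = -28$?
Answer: $4464733644019935$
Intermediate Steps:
$\left(-497583 + t 12 \left(\left(-4\right) \left(-3\right)\right)\right) \left(\left(112282 - 65615\right) \left(-41258 - 149481\right) + 498944\right) = \left(-497583 + \left(-28\right) 12 \left(\left(-4\right) \left(-3\right)\right)\right) \left(\left(112282 - 65615\right) \left(-41258 - 149481\right) + 498944\right) = \left(-497583 - 4032\right) \left(46667 \left(-190739\right) + 498944\right) = \left(-497583 - 4032\right) \left(-8901216913 + 498944\right) = \left(-501615\right) \left(-8900717969\right) = 4464733644019935$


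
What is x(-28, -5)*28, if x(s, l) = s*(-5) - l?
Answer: 4060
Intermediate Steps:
x(s, l) = -l - 5*s (x(s, l) = -5*s - l = -l - 5*s)
x(-28, -5)*28 = (-1*(-5) - 5*(-28))*28 = (5 + 140)*28 = 145*28 = 4060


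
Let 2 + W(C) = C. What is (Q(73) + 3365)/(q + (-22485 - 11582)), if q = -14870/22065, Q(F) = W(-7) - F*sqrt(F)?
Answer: -14810028/150340645 + 322149*sqrt(73)/150340645 ≈ -0.080202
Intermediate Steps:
W(C) = -2 + C
Q(F) = -9 - F**(3/2) (Q(F) = (-2 - 7) - F*sqrt(F) = -9 - F**(3/2))
q = -2974/4413 (q = -14870*1/22065 = -2974/4413 ≈ -0.67392)
(Q(73) + 3365)/(q + (-22485 - 11582)) = ((-9 - 73**(3/2)) + 3365)/(-2974/4413 + (-22485 - 11582)) = ((-9 - 73*sqrt(73)) + 3365)/(-2974/4413 - 34067) = ((-9 - 73*sqrt(73)) + 3365)/(-150340645/4413) = (3356 - 73*sqrt(73))*(-4413/150340645) = -14810028/150340645 + 322149*sqrt(73)/150340645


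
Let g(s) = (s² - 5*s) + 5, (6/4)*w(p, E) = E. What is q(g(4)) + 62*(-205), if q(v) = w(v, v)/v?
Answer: -38128/3 ≈ -12709.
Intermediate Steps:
w(p, E) = 2*E/3
g(s) = 5 + s² - 5*s
q(v) = ⅔ (q(v) = (2*v/3)/v = ⅔)
q(g(4)) + 62*(-205) = ⅔ + 62*(-205) = ⅔ - 12710 = -38128/3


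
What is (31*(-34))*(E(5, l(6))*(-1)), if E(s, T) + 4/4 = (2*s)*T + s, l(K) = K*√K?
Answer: 4216 + 63240*√6 ≈ 1.5912e+5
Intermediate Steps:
l(K) = K^(3/2)
E(s, T) = -1 + s + 2*T*s (E(s, T) = -1 + ((2*s)*T + s) = -1 + (2*T*s + s) = -1 + (s + 2*T*s) = -1 + s + 2*T*s)
(31*(-34))*(E(5, l(6))*(-1)) = (31*(-34))*((-1 + 5 + 2*6^(3/2)*5)*(-1)) = -1054*(-1 + 5 + 2*(6*√6)*5)*(-1) = -1054*(-1 + 5 + 60*√6)*(-1) = -1054*(4 + 60*√6)*(-1) = -1054*(-4 - 60*√6) = 4216 + 63240*√6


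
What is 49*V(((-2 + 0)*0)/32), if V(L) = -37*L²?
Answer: 0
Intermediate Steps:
49*V(((-2 + 0)*0)/32) = 49*(-37*(((-2 + 0)*0)/32)²) = 49*(-37*(-2*0*(1/32))²) = 49*(-37*(0*(1/32))²) = 49*(-37*0²) = 49*(-37*0) = 49*0 = 0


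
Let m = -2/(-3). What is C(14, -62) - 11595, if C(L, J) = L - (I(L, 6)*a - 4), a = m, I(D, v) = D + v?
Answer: -34771/3 ≈ -11590.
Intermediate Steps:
m = 2/3 (m = -2*(-1/3) = 2/3 ≈ 0.66667)
a = 2/3 ≈ 0.66667
C(L, J) = L/3 (C(L, J) = L - ((L + 6)*(2/3) - 4) = L - ((6 + L)*(2/3) - 4) = L - ((4 + 2*L/3) - 4) = L - 2*L/3 = L/3)
C(14, -62) - 11595 = (1/3)*14 - 11595 = 14/3 - 11595 = -34771/3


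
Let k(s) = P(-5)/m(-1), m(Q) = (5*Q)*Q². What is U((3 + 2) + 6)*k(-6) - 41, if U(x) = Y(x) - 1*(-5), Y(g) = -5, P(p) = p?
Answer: -41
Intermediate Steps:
m(Q) = 5*Q³
k(s) = 1 (k(s) = -5/(5*(-1)³) = -5/(5*(-1)) = -5/(-5) = -5*(-⅕) = 1)
U(x) = 0 (U(x) = -5 - 1*(-5) = -5 + 5 = 0)
U((3 + 2) + 6)*k(-6) - 41 = 0*1 - 41 = 0 - 41 = -41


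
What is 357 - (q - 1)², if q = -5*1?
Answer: 321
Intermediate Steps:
q = -5
357 - (q - 1)² = 357 - (-5 - 1)² = 357 - 1*(-6)² = 357 - 1*36 = 357 - 36 = 321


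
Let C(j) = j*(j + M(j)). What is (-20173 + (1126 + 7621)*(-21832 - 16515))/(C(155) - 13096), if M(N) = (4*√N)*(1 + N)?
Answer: 407337651542/161096456551 - 3604876718560*√155/161096456551 ≈ -276.06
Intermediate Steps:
M(N) = 4*√N*(1 + N)
C(j) = j*(j + 4*√j*(1 + j))
(-20173 + (1126 + 7621)*(-21832 - 16515))/(C(155) - 13096) = (-20173 + (1126 + 7621)*(-21832 - 16515))/(155*(155 + 4*√155*(1 + 155)) - 13096) = (-20173 + 8747*(-38347))/(155*(155 + 4*√155*156) - 13096) = (-20173 - 335421209)/(155*(155 + 624*√155) - 13096) = -335441382/((24025 + 96720*√155) - 13096) = -335441382/(10929 + 96720*√155)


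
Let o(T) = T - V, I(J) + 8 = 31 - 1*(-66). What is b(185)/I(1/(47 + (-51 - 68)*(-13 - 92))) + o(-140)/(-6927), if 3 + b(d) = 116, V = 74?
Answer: 801797/616503 ≈ 1.3006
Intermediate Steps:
b(d) = 113 (b(d) = -3 + 116 = 113)
I(J) = 89 (I(J) = -8 + (31 - 1*(-66)) = -8 + (31 + 66) = -8 + 97 = 89)
o(T) = -74 + T (o(T) = T - 1*74 = T - 74 = -74 + T)
b(185)/I(1/(47 + (-51 - 68)*(-13 - 92))) + o(-140)/(-6927) = 113/89 + (-74 - 140)/(-6927) = 113*(1/89) - 214*(-1/6927) = 113/89 + 214/6927 = 801797/616503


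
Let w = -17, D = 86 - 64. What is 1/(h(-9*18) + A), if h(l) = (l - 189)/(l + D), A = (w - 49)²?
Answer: 140/610191 ≈ 0.00022944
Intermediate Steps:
D = 22
A = 4356 (A = (-17 - 49)² = (-66)² = 4356)
h(l) = (-189 + l)/(22 + l) (h(l) = (l - 189)/(l + 22) = (-189 + l)/(22 + l))
1/(h(-9*18) + A) = 1/((-189 - 9*18)/(22 - 9*18) + 4356) = 1/((-189 - 162)/(22 - 162) + 4356) = 1/(-351/(-140) + 4356) = 1/(-1/140*(-351) + 4356) = 1/(351/140 + 4356) = 1/(610191/140) = 140/610191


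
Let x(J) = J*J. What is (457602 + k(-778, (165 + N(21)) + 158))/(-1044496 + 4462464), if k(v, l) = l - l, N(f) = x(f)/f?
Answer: 228801/1708984 ≈ 0.13388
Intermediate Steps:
x(J) = J²
N(f) = f (N(f) = f²/f = f)
k(v, l) = 0
(457602 + k(-778, (165 + N(21)) + 158))/(-1044496 + 4462464) = (457602 + 0)/(-1044496 + 4462464) = 457602/3417968 = 457602*(1/3417968) = 228801/1708984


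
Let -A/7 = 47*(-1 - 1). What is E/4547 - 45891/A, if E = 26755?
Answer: -191061587/2991926 ≈ -63.859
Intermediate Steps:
A = 658 (A = -329*(-1 - 1) = -329*(-2) = -7*(-94) = 658)
E/4547 - 45891/A = 26755/4547 - 45891/658 = -191061587/2991926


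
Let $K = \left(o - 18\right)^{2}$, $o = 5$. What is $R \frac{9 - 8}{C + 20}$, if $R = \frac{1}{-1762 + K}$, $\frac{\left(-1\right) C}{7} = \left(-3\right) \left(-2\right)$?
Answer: $\frac{1}{35046} \approx 2.8534 \cdot 10^{-5}$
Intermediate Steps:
$C = -42$ ($C = - 7 \left(\left(-3\right) \left(-2\right)\right) = \left(-7\right) 6 = -42$)
$K = 169$ ($K = \left(5 - 18\right)^{2} = \left(-13\right)^{2} = 169$)
$R = - \frac{1}{1593}$ ($R = \frac{1}{-1762 + 169} = \frac{1}{-1593} = - \frac{1}{1593} \approx -0.00062775$)
$R \frac{9 - 8}{C + 20} = - \frac{\left(9 - 8\right) \frac{1}{-42 + 20}}{1593} = - \frac{1 \frac{1}{-22}}{1593} = - \frac{1 \left(- \frac{1}{22}\right)}{1593} = \left(- \frac{1}{1593}\right) \left(- \frac{1}{22}\right) = \frac{1}{35046}$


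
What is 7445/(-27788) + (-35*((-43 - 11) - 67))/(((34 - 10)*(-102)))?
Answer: -33976885/17006256 ≈ -1.9979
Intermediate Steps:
7445/(-27788) + (-35*((-43 - 11) - 67))/(((34 - 10)*(-102))) = 7445*(-1/27788) + (-35*(-54 - 67))/((24*(-102))) = -7445/27788 - 35*(-121)/(-2448) = -7445/27788 + 4235*(-1/2448) = -7445/27788 - 4235/2448 = -33976885/17006256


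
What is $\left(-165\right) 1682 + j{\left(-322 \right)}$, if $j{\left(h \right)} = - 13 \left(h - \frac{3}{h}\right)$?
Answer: $- \frac{88016807}{322} \approx -2.7334 \cdot 10^{5}$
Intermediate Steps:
$j{\left(h \right)} = - 13 h + \frac{39}{h}$
$\left(-165\right) 1682 + j{\left(-322 \right)} = \left(-165\right) 1682 + \left(\left(-13\right) \left(-322\right) + \frac{39}{-322}\right) = -277530 + \left(4186 + 39 \left(- \frac{1}{322}\right)\right) = -277530 + \left(4186 - \frac{39}{322}\right) = -277530 + \frac{1347853}{322} = - \frac{88016807}{322}$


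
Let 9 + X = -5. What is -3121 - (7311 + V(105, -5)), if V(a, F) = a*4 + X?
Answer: -10838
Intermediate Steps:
X = -14 (X = -9 - 5 = -14)
V(a, F) = -14 + 4*a (V(a, F) = a*4 - 14 = 4*a - 14 = -14 + 4*a)
-3121 - (7311 + V(105, -5)) = -3121 - (7311 + (-14 + 4*105)) = -3121 - (7311 + (-14 + 420)) = -3121 - (7311 + 406) = -3121 - 1*7717 = -3121 - 7717 = -10838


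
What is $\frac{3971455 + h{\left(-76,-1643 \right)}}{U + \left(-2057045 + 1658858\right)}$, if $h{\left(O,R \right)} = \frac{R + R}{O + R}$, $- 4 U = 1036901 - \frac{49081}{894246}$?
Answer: $- \frac{8139945076245368}{1347439897978329} \approx -6.041$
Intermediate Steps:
$U = - \frac{927244522565}{3576984}$ ($U = - \frac{1036901 - \frac{49081}{894246}}{4} = \left(- \frac{1}{4}\right) \frac{927244522565}{894246} = - \frac{927244522565}{3576984} \approx -2.5923 \cdot 10^{5}$)
$h{\left(O,R \right)} = \frac{2 R}{O + R}$
$\frac{3971455 + h{\left(-76,-1643 \right)}}{U + \left(-2057045 + 1658858\right)} = \frac{3971455 + 2 \left(-1643\right) \frac{1}{-76 - 1643}}{- \frac{927244522565}{3576984} + \left(-2057045 + 1658858\right)} = \frac{3971455 + 2 \left(-1643\right) \frac{1}{-1719}}{- \frac{927244522565}{3576984} - 398187} = \frac{3971455 + 2 \left(-1643\right) \left(- \frac{1}{1719}\right)}{- \frac{2351553050573}{3576984}} = \left(3971455 + \frac{3286}{1719}\right) \left(- \frac{3576984}{2351553050573}\right) = \frac{6826934431}{1719} \left(- \frac{3576984}{2351553050573}\right) = - \frac{8139945076245368}{1347439897978329}$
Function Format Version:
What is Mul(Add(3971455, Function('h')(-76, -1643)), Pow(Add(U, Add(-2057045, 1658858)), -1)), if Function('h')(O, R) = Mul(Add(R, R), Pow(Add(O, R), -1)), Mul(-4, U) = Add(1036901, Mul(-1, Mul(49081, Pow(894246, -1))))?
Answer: Rational(-8139945076245368, 1347439897978329) ≈ -6.0410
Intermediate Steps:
U = Rational(-927244522565, 3576984) (U = Mul(Rational(-1, 4), Add(1036901, Mul(-1, Mul(49081, Pow(894246, -1))))) = Mul(Rational(-1, 4), Add(1036901, Mul(-1, Mul(49081, Rational(1, 894246))))) = Mul(Rational(-1, 4), Add(1036901, Mul(-1, Rational(49081, 894246)))) = Mul(Rational(-1, 4), Add(1036901, Rational(-49081, 894246))) = Mul(Rational(-1, 4), Rational(927244522565, 894246)) = Rational(-927244522565, 3576984) ≈ -2.5923e+5)
Function('h')(O, R) = Mul(2, R, Pow(Add(O, R), -1)) (Function('h')(O, R) = Mul(Mul(2, R), Pow(Add(O, R), -1)) = Mul(2, R, Pow(Add(O, R), -1)))
Mul(Add(3971455, Function('h')(-76, -1643)), Pow(Add(U, Add(-2057045, 1658858)), -1)) = Mul(Add(3971455, Mul(2, -1643, Pow(Add(-76, -1643), -1))), Pow(Add(Rational(-927244522565, 3576984), Add(-2057045, 1658858)), -1)) = Mul(Add(3971455, Mul(2, -1643, Pow(-1719, -1))), Pow(Add(Rational(-927244522565, 3576984), -398187), -1)) = Mul(Add(3971455, Mul(2, -1643, Rational(-1, 1719))), Pow(Rational(-2351553050573, 3576984), -1)) = Mul(Add(3971455, Rational(3286, 1719)), Rational(-3576984, 2351553050573)) = Mul(Rational(6826934431, 1719), Rational(-3576984, 2351553050573)) = Rational(-8139945076245368, 1347439897978329)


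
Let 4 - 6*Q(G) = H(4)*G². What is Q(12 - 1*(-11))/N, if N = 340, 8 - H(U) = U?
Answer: -88/85 ≈ -1.0353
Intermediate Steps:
H(U) = 8 - U
Q(G) = ⅔ - 2*G²/3 (Q(G) = ⅔ - (8 - 1*4)*G²/6 = ⅔ - (8 - 4)*G²/6 = ⅔ - 2*G²/3)
Q(12 - 1*(-11))/N = (⅔ - 2*(12 - 1*(-11))²/3)/340 = (⅔ - 2*(12 + 11)²/3)*(1/340) = (⅔ - ⅔*23²)*(1/340) = (⅔ - ⅔*529)*(1/340) = (⅔ - 1058/3)*(1/340) = -352*1/340 = -88/85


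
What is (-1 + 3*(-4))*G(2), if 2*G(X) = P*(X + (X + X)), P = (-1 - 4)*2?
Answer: 390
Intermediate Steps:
P = -10 (P = -5*2 = -10)
G(X) = -15*X (G(X) = (-10*(X + (X + X)))/2 = (-10*(X + 2*X))/2 = (-30*X)/2 = -15*X)
(-1 + 3*(-4))*G(2) = (-1 + 3*(-4))*(-15*2) = (-1 - 12)*(-30) = -13*(-30) = 390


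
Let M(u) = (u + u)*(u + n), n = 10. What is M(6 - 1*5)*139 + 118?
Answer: 3176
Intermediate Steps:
M(u) = 2*u*(10 + u) (M(u) = (u + u)*(u + 10) = (2*u)*(10 + u) = 2*u*(10 + u))
M(6 - 1*5)*139 + 118 = (2*(6 - 1*5)*(10 + (6 - 1*5)))*139 + 118 = (2*(6 - 5)*(10 + (6 - 5)))*139 + 118 = (2*1*(10 + 1))*139 + 118 = (2*1*11)*139 + 118 = 22*139 + 118 = 3058 + 118 = 3176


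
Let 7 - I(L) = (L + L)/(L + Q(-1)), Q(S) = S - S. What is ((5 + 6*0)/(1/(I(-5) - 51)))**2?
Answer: 52900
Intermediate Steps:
Q(S) = 0
I(L) = 5 (I(L) = 7 - (L + L)/(L + 0) = 7 - 2*L/L = 7 - 1*2 = 7 - 2 = 5)
((5 + 6*0)/(1/(I(-5) - 51)))**2 = ((5 + 6*0)/(1/(5 - 51)))**2 = ((5 + 0)/(1/(-46)))**2 = (5/(-1/46))**2 = (5*(-46))**2 = (-230)**2 = 52900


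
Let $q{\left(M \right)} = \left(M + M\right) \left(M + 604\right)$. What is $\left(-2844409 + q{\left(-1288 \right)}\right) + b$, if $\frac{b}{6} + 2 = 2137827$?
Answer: $11744525$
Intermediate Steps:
$b = 12826950$ ($b = -12 + 6 \cdot 2137827 = -12 + 12826962 = 12826950$)
$q{\left(M \right)} = 2 M \left(604 + M\right)$
$\left(-2844409 + q{\left(-1288 \right)}\right) + b = \left(-2844409 + 2 \left(-1288\right) \left(604 - 1288\right)\right) + 12826950 = \left(-2844409 + 2 \left(-1288\right) \left(-684\right)\right) + 12826950 = \left(-2844409 + 1761984\right) + 12826950 = -1082425 + 12826950 = 11744525$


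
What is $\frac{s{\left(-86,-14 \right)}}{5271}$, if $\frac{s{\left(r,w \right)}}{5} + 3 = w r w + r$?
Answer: $- \frac{84725}{5271} \approx -16.074$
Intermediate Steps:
$s{\left(r,w \right)} = -15 + 5 r + 5 r w^{2}$ ($s{\left(r,w \right)} = -15 + 5 \left(w r w + r\right) = -15 + 5 \left(r w w + r\right) = -15 + 5 \left(r w^{2} + r\right) = -15 + 5 \left(r + r w^{2}\right) = -15 + \left(5 r + 5 r w^{2}\right) = -15 + 5 r + 5 r w^{2}$)
$\frac{s{\left(-86,-14 \right)}}{5271} = \frac{-15 + 5 \left(-86\right) + 5 \left(-86\right) \left(-14\right)^{2}}{5271} = \left(-15 - 430 + 5 \left(-86\right) 196\right) \frac{1}{5271} = \left(-15 - 430 - 84280\right) \frac{1}{5271} = \left(-84725\right) \frac{1}{5271} = - \frac{84725}{5271}$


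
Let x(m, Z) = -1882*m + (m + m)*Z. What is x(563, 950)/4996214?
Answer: 5067/2498107 ≈ 0.0020283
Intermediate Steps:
x(m, Z) = -1882*m + 2*Z*m (x(m, Z) = -1882*m + (2*m)*Z = -1882*m + 2*Z*m)
x(563, 950)/4996214 = (2*563*(-941 + 950))/4996214 = (2*563*9)*(1/4996214) = 10134*(1/4996214) = 5067/2498107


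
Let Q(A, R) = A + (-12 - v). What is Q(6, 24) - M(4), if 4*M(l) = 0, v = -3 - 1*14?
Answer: 11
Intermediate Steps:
v = -17 (v = -3 - 14 = -17)
M(l) = 0 (M(l) = (1/4)*0 = 0)
Q(A, R) = 5 + A (Q(A, R) = A + (-12 - 1*(-17)) = A + (-12 + 17) = A + 5 = 5 + A)
Q(6, 24) - M(4) = (5 + 6) - 1*0 = 11 + 0 = 11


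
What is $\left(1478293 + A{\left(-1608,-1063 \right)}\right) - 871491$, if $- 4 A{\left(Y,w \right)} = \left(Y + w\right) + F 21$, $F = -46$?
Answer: $\frac{2430845}{4} \approx 6.0771 \cdot 10^{5}$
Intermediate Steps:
$A{\left(Y,w \right)} = \frac{483}{2} - \frac{Y}{4} - \frac{w}{4}$ ($A{\left(Y,w \right)} = - \frac{\left(Y + w\right) - 966}{4} = - \frac{-966 + Y + w}{4} = \frac{483}{2} - \frac{Y}{4} - \frac{w}{4}$)
$\left(1478293 + A{\left(-1608,-1063 \right)}\right) - 871491 = \left(1478293 - - \frac{3637}{4}\right) - 871491 = \left(1478293 + \left(\frac{483}{2} + 402 + \frac{1063}{4}\right)\right) - 871491 = \left(1478293 + \frac{3637}{4}\right) - 871491 = \frac{5916809}{4} - 871491 = \frac{2430845}{4}$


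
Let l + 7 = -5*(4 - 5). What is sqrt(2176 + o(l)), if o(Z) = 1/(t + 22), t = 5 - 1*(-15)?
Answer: sqrt(3838506)/42 ≈ 46.648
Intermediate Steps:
t = 20 (t = 5 + 15 = 20)
l = -2 (l = -7 - 5*(4 - 5) = -7 - 5*(-1) = -7 + 5 = -2)
o(Z) = 1/42 (o(Z) = 1/(20 + 22) = 1/42)
sqrt(2176 + o(l)) = sqrt(2176 + 1/42) = sqrt(91393/42) = sqrt(3838506)/42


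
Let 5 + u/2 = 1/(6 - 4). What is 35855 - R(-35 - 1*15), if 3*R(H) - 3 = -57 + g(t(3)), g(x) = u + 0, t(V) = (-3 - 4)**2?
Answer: 35876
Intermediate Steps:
t(V) = 49 (t(V) = (-7)**2 = 49)
u = -9 (u = -10 + 2/(6 - 4) = -10 + 2/2 = -10 + 2*(1/2) = -10 + 1 = -9)
g(x) = -9 (g(x) = -9 + 0 = -9)
R(H) = -21 (R(H) = 1 + (-57 - 9)/3 = 1 + (1/3)*(-66) = 1 - 22 = -21)
35855 - R(-35 - 1*15) = 35855 - 1*(-21) = 35855 + 21 = 35876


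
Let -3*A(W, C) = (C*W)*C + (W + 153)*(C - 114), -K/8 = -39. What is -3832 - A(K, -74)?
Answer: 536532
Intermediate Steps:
K = 312 (K = -8*(-39) = 312)
A(W, C) = -W*C²/3 - (-114 + C)*(153 + W)/3 (A(W, C) = -((C*W)*C + (W + 153)*(C - 114))/3 = -(W*C² + (153 + W)*(-114 + C))/3 = -(W*C² + (-114 + C)*(153 + W))/3 = -W*C²/3 - (-114 + C)*(153 + W)/3)
-3832 - A(K, -74) = -3832 - (5814 - 51*(-74) + 38*312 - ⅓*(-74)*312 - ⅓*312*(-74)²) = -3832 - (5814 + 3774 + 11856 + 7696 - ⅓*312*5476) = -3832 - (5814 + 3774 + 11856 + 7696 - 569504) = -3832 - 1*(-540364) = -3832 + 540364 = 536532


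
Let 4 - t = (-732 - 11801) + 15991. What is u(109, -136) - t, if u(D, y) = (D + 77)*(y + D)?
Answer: -1568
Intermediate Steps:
u(D, y) = (77 + D)*(D + y)
t = -3454 (t = 4 - ((-732 - 11801) + 15991) = 4 - (-12533 + 15991) = 4 - 1*3458 = 4 - 3458 = -3454)
u(109, -136) - t = (109**2 + 77*109 + 77*(-136) + 109*(-136)) - 1*(-3454) = (11881 + 8393 - 10472 - 14824) + 3454 = -5022 + 3454 = -1568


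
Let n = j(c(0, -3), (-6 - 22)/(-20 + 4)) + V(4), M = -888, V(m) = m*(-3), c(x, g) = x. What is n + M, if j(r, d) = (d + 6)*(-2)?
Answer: -1831/2 ≈ -915.50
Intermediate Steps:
V(m) = -3*m
j(r, d) = -12 - 2*d (j(r, d) = (6 + d)*(-2) = -12 - 2*d)
n = -55/2 (n = (-12 - 2*(-6 - 22)/(-20 + 4)) - 3*4 = (-12 - (-56)/(-16)) - 12 = (-12 - (-56)*(-1)/16) - 12 = (-12 - 2*7/4) - 12 = (-12 - 7/2) - 12 = -31/2 - 12 = -55/2 ≈ -27.500)
n + M = -55/2 - 888 = -1831/2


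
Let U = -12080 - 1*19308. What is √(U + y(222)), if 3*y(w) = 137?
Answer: I*√282081/3 ≈ 177.04*I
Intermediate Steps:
y(w) = 137/3 (y(w) = (⅓)*137 = 137/3)
U = -31388 (U = -12080 - 19308 = -31388)
√(U + y(222)) = √(-31388 + 137/3) = √(-94027/3) = I*√282081/3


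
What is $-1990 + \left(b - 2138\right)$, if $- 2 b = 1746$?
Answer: $-5001$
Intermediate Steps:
$b = -873$ ($b = \left(- \frac{1}{2}\right) 1746 = -873$)
$-1990 + \left(b - 2138\right) = -1990 - 3011 = -5001$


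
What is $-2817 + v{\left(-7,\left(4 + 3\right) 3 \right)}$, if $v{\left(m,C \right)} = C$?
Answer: $-2796$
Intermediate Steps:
$-2817 + v{\left(-7,\left(4 + 3\right) 3 \right)} = -2817 + \left(4 + 3\right) 3 = -2817 + 7 \cdot 3 = -2817 + 21 = -2796$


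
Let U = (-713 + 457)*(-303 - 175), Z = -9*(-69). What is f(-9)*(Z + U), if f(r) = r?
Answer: -1106901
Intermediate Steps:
Z = 621
U = 122368 (U = -256*(-478) = 122368)
f(-9)*(Z + U) = -9*(621 + 122368) = -9*122989 = -1106901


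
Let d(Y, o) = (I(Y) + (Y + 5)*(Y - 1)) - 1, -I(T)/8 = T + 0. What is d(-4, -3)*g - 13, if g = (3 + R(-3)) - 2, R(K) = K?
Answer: -65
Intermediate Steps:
I(T) = -8*T (I(T) = -8*(T + 0) = -8*T)
d(Y, o) = -1 - 8*Y + (-1 + Y)*(5 + Y) (d(Y, o) = (-8*Y + (Y + 5)*(Y - 1)) - 1 = (-8*Y + (5 + Y)*(-1 + Y)) - 1 = (-8*Y + (-1 + Y)*(5 + Y)) - 1 = -1 - 8*Y + (-1 + Y)*(5 + Y))
g = -2 (g = (3 - 3) - 2 = 0 - 2 = -2)
d(-4, -3)*g - 13 = (-6 + (-4)**2 - 4*(-4))*(-2) - 13 = (-6 + 16 + 16)*(-2) - 13 = 26*(-2) - 13 = -52 - 13 = -65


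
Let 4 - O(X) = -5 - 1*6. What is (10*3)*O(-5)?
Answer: 450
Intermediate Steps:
O(X) = 15 (O(X) = 4 - (-5 - 1*6) = 4 - (-5 - 6) = 4 - 1*(-11) = 4 + 11 = 15)
(10*3)*O(-5) = (10*3)*15 = 30*15 = 450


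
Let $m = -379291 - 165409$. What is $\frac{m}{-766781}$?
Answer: $\frac{544700}{766781} \approx 0.71037$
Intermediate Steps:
$m = -544700$ ($m = -379291 - 165409 = -544700$)
$\frac{m}{-766781} = - \frac{544700}{-766781} = \left(-544700\right) \left(- \frac{1}{766781}\right) = \frac{544700}{766781}$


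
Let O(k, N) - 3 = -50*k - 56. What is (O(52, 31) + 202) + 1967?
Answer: -484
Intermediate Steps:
O(k, N) = -53 - 50*k (O(k, N) = 3 + (-50*k - 56) = 3 + (-56 - 50*k) = -53 - 50*k)
(O(52, 31) + 202) + 1967 = ((-53 - 50*52) + 202) + 1967 = ((-53 - 2600) + 202) + 1967 = (-2653 + 202) + 1967 = -2451 + 1967 = -484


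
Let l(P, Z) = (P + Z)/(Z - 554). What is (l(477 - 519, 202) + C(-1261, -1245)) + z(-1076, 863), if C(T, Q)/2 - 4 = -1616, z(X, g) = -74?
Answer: -36283/11 ≈ -3298.5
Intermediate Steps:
l(P, Z) = (P + Z)/(-554 + Z)
C(T, Q) = -3224 (C(T, Q) = 8 + 2*(-1616) = 8 - 3232 = -3224)
(l(477 - 519, 202) + C(-1261, -1245)) + z(-1076, 863) = (((477 - 519) + 202)/(-554 + 202) - 3224) - 74 = ((-42 + 202)/(-352) - 3224) - 74 = (-1/352*160 - 3224) - 74 = (-5/11 - 3224) - 74 = -35469/11 - 74 = -36283/11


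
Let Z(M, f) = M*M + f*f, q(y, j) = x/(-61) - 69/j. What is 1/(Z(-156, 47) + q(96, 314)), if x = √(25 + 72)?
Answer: 9738635262034/258509933002552029 + 6014356*√97/258509933002552029 ≈ 3.7672e-5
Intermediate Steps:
x = √97 ≈ 9.8489
q(y, j) = -69/j - √97/61 (q(y, j) = √97/(-61) - 69/j = √97*(-1/61) - 69/j = -√97/61 - 69/j = -69/j - √97/61)
Z(M, f) = M² + f²
1/(Z(-156, 47) + q(96, 314)) = 1/(((-156)² + 47²) + (-69/314 - √97/61)) = 1/((24336 + 2209) + (-69*1/314 - √97/61)) = 1/(26545 + (-69/314 - √97/61)) = 1/(8335061/314 - √97/61)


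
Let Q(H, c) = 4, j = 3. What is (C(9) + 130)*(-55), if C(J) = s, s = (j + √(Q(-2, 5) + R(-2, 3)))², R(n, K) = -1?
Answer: -7810 - 330*√3 ≈ -8381.6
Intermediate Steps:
s = (3 + √3)² (s = (3 + √(4 - 1))² = (3 + √3)² ≈ 22.392)
C(J) = (3 + √3)²
(C(9) + 130)*(-55) = ((3 + √3)² + 130)*(-55) = (130 + (3 + √3)²)*(-55) = -7150 - 55*(3 + √3)²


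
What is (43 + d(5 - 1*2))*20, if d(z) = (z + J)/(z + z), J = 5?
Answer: 2660/3 ≈ 886.67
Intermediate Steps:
d(z) = (5 + z)/(2*z) (d(z) = (z + 5)/(z + z) = (5 + z)/((2*z)) = (5 + z)*(1/(2*z)) = (5 + z)/(2*z))
(43 + d(5 - 1*2))*20 = (43 + (5 + (5 - 1*2))/(2*(5 - 1*2)))*20 = (43 + (5 + (5 - 2))/(2*(5 - 2)))*20 = (43 + (1/2)*(5 + 3)/3)*20 = (43 + (1/2)*(1/3)*8)*20 = (43 + 4/3)*20 = (133/3)*20 = 2660/3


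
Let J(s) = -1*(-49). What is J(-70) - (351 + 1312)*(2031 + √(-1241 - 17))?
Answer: -3377504 - 1663*I*√1258 ≈ -3.3775e+6 - 58984.0*I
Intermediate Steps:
J(s) = 49
J(-70) - (351 + 1312)*(2031 + √(-1241 - 17)) = 49 - (351 + 1312)*(2031 + √(-1241 - 17)) = 49 - 1663*(2031 + √(-1258)) = 49 - 1663*(2031 + I*√1258) = 49 - (3377553 + 1663*I*√1258) = 49 + (-3377553 - 1663*I*√1258) = -3377504 - 1663*I*√1258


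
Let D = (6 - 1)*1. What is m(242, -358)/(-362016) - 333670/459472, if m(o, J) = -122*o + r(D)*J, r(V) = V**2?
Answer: -3222379781/5198006736 ≈ -0.61993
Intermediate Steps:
D = 5 (D = 5*1 = 5)
m(o, J) = -122*o + 25*J (m(o, J) = -122*o + 5**2*J = -122*o + 25*J)
m(242, -358)/(-362016) - 333670/459472 = (-122*242 + 25*(-358))/(-362016) - 333670/459472 = (-29524 - 8950)*(-1/362016) - 333670*1/459472 = -38474*(-1/362016) - 166835/229736 = 19237/181008 - 166835/229736 = -3222379781/5198006736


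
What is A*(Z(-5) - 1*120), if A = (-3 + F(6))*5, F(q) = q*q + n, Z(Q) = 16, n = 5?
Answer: -19760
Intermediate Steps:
F(q) = 5 + q**2 (F(q) = q*q + 5 = q**2 + 5 = 5 + q**2)
A = 190 (A = (-3 + (5 + 6**2))*5 = (-3 + (5 + 36))*5 = (-3 + 41)*5 = 38*5 = 190)
A*(Z(-5) - 1*120) = 190*(16 - 1*120) = 190*(16 - 120) = 190*(-104) = -19760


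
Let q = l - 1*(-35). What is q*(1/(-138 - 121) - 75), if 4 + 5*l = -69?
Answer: -1981452/1295 ≈ -1530.1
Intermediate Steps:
l = -73/5 (l = -4/5 + (1/5)*(-69) = -4/5 - 69/5 = -73/5 ≈ -14.600)
q = 102/5 (q = -73/5 - 1*(-35) = -73/5 + 35 = 102/5 ≈ 20.400)
q*(1/(-138 - 121) - 75) = 102*(1/(-138 - 121) - 75)/5 = 102*(1/(-259) - 75)/5 = 102*(-1/259 - 75)/5 = (102/5)*(-19426/259) = -1981452/1295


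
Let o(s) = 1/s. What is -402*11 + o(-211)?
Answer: -933043/211 ≈ -4422.0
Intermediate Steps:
-402*11 + o(-211) = -402*11 + 1/(-211) = -4422 - 1/211 = -933043/211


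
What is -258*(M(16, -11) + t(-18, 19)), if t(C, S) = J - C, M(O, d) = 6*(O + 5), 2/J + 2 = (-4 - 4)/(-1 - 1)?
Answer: -37410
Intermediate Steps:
J = 1 (J = 2/(-2 + (-4 - 4)/(-1 - 1)) = 2/(-2 - 8/(-2)) = 2/(-2 - 8*(-½)) = 2/(-2 + 4) = 2/2 = 2*(½) = 1)
M(O, d) = 30 + 6*O (M(O, d) = 6*(5 + O) = 30 + 6*O)
t(C, S) = 1 - C
-258*(M(16, -11) + t(-18, 19)) = -258*((30 + 6*16) + (1 - 1*(-18))) = -258*((30 + 96) + (1 + 18)) = -258*(126 + 19) = -258*145 = -37410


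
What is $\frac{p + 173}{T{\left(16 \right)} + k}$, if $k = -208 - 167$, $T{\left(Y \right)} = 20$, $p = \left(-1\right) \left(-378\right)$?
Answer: $- \frac{551}{355} \approx -1.5521$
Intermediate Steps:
$p = 378$
$k = -375$
$\frac{p + 173}{T{\left(16 \right)} + k} = \frac{378 + 173}{20 - 375} = \frac{551}{-355} = 551 \left(- \frac{1}{355}\right) = - \frac{551}{355}$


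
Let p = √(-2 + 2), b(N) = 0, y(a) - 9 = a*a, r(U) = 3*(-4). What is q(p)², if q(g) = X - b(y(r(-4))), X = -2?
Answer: 4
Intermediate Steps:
r(U) = -12
y(a) = 9 + a² (y(a) = 9 + a*a = 9 + a²)
p = 0 (p = √0 = 0)
q(g) = -2 (q(g) = -2 - 1*0 = -2 + 0 = -2)
q(p)² = (-2)² = 4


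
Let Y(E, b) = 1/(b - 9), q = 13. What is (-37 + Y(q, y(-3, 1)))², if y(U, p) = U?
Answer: 198025/144 ≈ 1375.2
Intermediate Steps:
Y(E, b) = 1/(-9 + b)
(-37 + Y(q, y(-3, 1)))² = (-37 + 1/(-9 - 3))² = (-37 + 1/(-12))² = (-37 - 1/12)² = (-445/12)² = 198025/144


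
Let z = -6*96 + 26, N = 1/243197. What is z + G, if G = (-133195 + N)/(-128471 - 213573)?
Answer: -22859424221493/41592037334 ≈ -549.61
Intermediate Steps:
N = 1/243197 ≈ 4.1119e-6
G = 16196312207/41592037334 (G = (-133195 + 1/243197)/(-128471 - 213573) = -32392624414/243197/(-342044) = -32392624414/243197*(-1/342044) = 16196312207/41592037334 ≈ 0.38941)
z = -550 (z = -576 + 26 = -550)
z + G = -550 + 16196312207/41592037334 = -22859424221493/41592037334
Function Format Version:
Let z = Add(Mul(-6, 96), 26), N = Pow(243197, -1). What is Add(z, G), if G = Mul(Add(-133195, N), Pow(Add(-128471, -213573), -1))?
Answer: Rational(-22859424221493, 41592037334) ≈ -549.61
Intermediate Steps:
N = Rational(1, 243197) ≈ 4.1119e-6
G = Rational(16196312207, 41592037334) (G = Mul(Add(-133195, Rational(1, 243197)), Pow(Add(-128471, -213573), -1)) = Mul(Rational(-32392624414, 243197), Pow(-342044, -1)) = Mul(Rational(-32392624414, 243197), Rational(-1, 342044)) = Rational(16196312207, 41592037334) ≈ 0.38941)
z = -550 (z = Add(-576, 26) = -550)
Add(z, G) = Add(-550, Rational(16196312207, 41592037334)) = Rational(-22859424221493, 41592037334)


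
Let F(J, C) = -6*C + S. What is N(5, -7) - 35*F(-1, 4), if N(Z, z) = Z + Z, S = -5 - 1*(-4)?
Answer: 885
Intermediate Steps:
S = -1 (S = -5 + 4 = -1)
N(Z, z) = 2*Z
F(J, C) = -1 - 6*C (F(J, C) = -6*C - 1 = -1 - 6*C)
N(5, -7) - 35*F(-1, 4) = 2*5 - 35*(-1 - 6*4) = 10 - 35*(-1 - 24) = 10 - 35*(-25) = 10 + 875 = 885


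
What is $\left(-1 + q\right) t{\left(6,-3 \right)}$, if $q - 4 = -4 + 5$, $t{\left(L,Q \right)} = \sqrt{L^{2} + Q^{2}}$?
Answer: $12 \sqrt{5} \approx 26.833$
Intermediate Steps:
$q = 5$ ($q = 4 + \left(-4 + 5\right) = 4 + 1 = 5$)
$\left(-1 + q\right) t{\left(6,-3 \right)} = \left(-1 + 5\right) \sqrt{6^{2} + \left(-3\right)^{2}} = 4 \sqrt{36 + 9} = 4 \sqrt{45} = 4 \cdot 3 \sqrt{5} = 12 \sqrt{5}$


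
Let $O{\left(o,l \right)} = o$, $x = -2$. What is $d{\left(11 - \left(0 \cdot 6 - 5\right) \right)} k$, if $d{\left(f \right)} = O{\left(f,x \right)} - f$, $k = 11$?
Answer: $0$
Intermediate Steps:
$d{\left(f \right)} = 0$ ($d{\left(f \right)} = f - f = 0$)
$d{\left(11 - \left(0 \cdot 6 - 5\right) \right)} k = 0 \cdot 11 = 0$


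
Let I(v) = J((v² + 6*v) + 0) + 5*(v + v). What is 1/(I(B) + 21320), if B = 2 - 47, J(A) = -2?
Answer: 1/20868 ≈ 4.7920e-5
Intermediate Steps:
B = -45
I(v) = -2 + 10*v (I(v) = -2 + 5*(v + v) = -2 + 5*(2*v) = -2 + 10*v)
1/(I(B) + 21320) = 1/((-2 + 10*(-45)) + 21320) = 1/((-2 - 450) + 21320) = 1/(-452 + 21320) = 1/20868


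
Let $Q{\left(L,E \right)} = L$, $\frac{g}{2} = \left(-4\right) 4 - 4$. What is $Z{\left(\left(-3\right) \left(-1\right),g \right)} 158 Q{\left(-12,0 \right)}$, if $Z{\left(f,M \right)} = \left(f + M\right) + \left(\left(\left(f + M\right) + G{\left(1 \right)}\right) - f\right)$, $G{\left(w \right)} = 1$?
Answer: $144096$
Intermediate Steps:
$g = -40$ ($g = 2 \left(\left(-4\right) 4 - 4\right) = 2 \left(-16 - 4\right) = 2 \left(-20\right) = -40$)
$Z{\left(f,M \right)} = 1 + f + 2 M$ ($Z{\left(f,M \right)} = \left(f + M\right) + \left(\left(\left(f + M\right) + 1\right) - f\right) = \left(M + f\right) + \left(\left(\left(M + f\right) + 1\right) - f\right) = \left(M + f\right) + \left(\left(1 + M + f\right) - f\right) = \left(M + f\right) + \left(1 + M\right) = 1 + f + 2 M$)
$Z{\left(\left(-3\right) \left(-1\right),g \right)} 158 Q{\left(-12,0 \right)} = \left(1 - -3 + 2 \left(-40\right)\right) 158 \left(-12\right) = \left(1 + 3 - 80\right) 158 \left(-12\right) = \left(-76\right) 158 \left(-12\right) = \left(-12008\right) \left(-12\right) = 144096$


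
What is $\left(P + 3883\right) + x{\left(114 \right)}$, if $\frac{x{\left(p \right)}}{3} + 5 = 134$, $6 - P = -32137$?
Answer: $36413$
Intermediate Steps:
$P = 32143$ ($P = 6 - -32137 = 6 + 32137 = 32143$)
$x{\left(p \right)} = 387$ ($x{\left(p \right)} = -15 + 3 \cdot 134 = -15 + 402 = 387$)
$\left(P + 3883\right) + x{\left(114 \right)} = \left(32143 + 3883\right) + 387 = 36026 + 387 = 36413$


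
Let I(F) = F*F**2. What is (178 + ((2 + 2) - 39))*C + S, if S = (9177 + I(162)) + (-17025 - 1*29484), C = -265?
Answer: 4176301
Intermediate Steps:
I(F) = F**3
S = 4214196 (S = (9177 + 162**3) + (-17025 - 1*29484) = (9177 + 4251528) + (-17025 - 29484) = 4260705 - 46509 = 4214196)
(178 + ((2 + 2) - 39))*C + S = (178 + ((2 + 2) - 39))*(-265) + 4214196 = (178 + (4 - 39))*(-265) + 4214196 = (178 - 35)*(-265) + 4214196 = 143*(-265) + 4214196 = -37895 + 4214196 = 4176301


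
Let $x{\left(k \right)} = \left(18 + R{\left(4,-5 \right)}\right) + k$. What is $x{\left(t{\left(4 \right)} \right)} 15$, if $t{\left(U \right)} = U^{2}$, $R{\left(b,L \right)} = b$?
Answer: $570$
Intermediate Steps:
$x{\left(k \right)} = 22 + k$ ($x{\left(k \right)} = \left(18 + 4\right) + k = 22 + k$)
$x{\left(t{\left(4 \right)} \right)} 15 = \left(22 + 4^{2}\right) 15 = \left(22 + 16\right) 15 = 38 \cdot 15 = 570$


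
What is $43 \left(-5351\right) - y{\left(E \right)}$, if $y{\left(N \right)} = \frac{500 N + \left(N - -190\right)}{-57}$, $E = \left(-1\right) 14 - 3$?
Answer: $- \frac{13123628}{57} \approx -2.3024 \cdot 10^{5}$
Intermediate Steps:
$E = -17$ ($E = -14 - 3 = -17$)
$y{\left(N \right)} = - \frac{10}{3} - \frac{167 N}{19}$ ($y{\left(N \right)} = \left(500 N + \left(N + 190\right)\right) \left(- \frac{1}{57}\right) = \left(500 N + \left(190 + N\right)\right) \left(- \frac{1}{57}\right) = \left(190 + 501 N\right) \left(- \frac{1}{57}\right) = - \frac{10}{3} - \frac{167 N}{19}$)
$43 \left(-5351\right) - y{\left(E \right)} = 43 \left(-5351\right) - \left(- \frac{10}{3} - - \frac{2839}{19}\right) = -230093 - \left(- \frac{10}{3} + \frac{2839}{19}\right) = -230093 - \frac{8327}{57} = - \frac{13123628}{57}$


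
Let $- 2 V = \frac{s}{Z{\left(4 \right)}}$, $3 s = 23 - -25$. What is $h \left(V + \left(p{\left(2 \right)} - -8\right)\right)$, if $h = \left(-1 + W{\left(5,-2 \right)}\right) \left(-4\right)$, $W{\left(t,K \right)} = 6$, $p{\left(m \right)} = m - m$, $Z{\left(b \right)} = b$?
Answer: $-120$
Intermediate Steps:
$s = 16$ ($s = \frac{23 - -25}{3} = \frac{23 + 25}{3} = \frac{1}{3} \cdot 48 = 16$)
$p{\left(m \right)} = 0$
$V = -2$ ($V = - \frac{16 \cdot \frac{1}{4}}{2} = \left(- \frac{1}{2}\right) 4 = -2$)
$h = -20$ ($h = \left(-1 + 6\right) \left(-4\right) = 5 \left(-4\right) = -20$)
$h \left(V + \left(p{\left(2 \right)} - -8\right)\right) = - 20 \left(-2 + \left(0 - -8\right)\right) = - 20 \left(-2 + \left(0 + 8\right)\right) = - 20 \left(-2 + 8\right) = \left(-20\right) 6 = -120$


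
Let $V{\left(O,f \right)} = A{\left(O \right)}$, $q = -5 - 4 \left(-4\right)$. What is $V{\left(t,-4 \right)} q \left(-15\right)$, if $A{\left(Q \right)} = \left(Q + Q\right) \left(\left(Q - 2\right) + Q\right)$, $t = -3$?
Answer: $-7920$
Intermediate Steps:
$q = 11$ ($q = -5 - -16 = -5 + 16 = 11$)
$A{\left(Q \right)} = 2 Q \left(-2 + 2 Q\right)$ ($A{\left(Q \right)} = 2 Q \left(\left(-2 + Q\right) + Q\right) = 2 Q \left(-2 + 2 Q\right)$)
$V{\left(O,f \right)} = 4 O \left(-1 + O\right)$
$V{\left(t,-4 \right)} q \left(-15\right) = 4 \left(-3\right) \left(-1 - 3\right) 11 \left(-15\right) = 4 \left(-3\right) \left(-4\right) 11 \left(-15\right) = 48 \cdot 11 \left(-15\right) = 528 \left(-15\right) = -7920$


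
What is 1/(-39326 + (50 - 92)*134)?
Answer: -1/44954 ≈ -2.2245e-5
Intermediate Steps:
1/(-39326 + (50 - 92)*134) = 1/(-39326 - 42*134) = 1/(-39326 - 5628) = 1/(-44954) = -1/44954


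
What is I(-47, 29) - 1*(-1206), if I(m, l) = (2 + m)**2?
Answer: 3231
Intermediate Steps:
I(-47, 29) - 1*(-1206) = (2 - 47)**2 - 1*(-1206) = (-45)**2 + 1206 = 2025 + 1206 = 3231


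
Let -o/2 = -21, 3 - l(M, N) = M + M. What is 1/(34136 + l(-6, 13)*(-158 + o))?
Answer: 1/32396 ≈ 3.0868e-5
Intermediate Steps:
l(M, N) = 3 - 2*M (l(M, N) = 3 - (M + M) = 3 - 2*M)
o = 42 (o = -2*(-21) = 42)
1/(34136 + l(-6, 13)*(-158 + o)) = 1/(34136 + (3 - 2*(-6))*(-158 + 42)) = 1/(34136 + (3 + 12)*(-116)) = 1/(34136 + 15*(-116)) = 1/(34136 - 1740) = 1/32396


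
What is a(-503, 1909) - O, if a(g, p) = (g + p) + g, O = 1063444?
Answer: -1062541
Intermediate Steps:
a(g, p) = p + 2*g
a(-503, 1909) - O = (1909 + 2*(-503)) - 1*1063444 = (1909 - 1006) - 1063444 = 903 - 1063444 = -1062541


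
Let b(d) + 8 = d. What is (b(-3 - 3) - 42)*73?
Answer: -4088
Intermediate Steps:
b(d) = -8 + d
(b(-3 - 3) - 42)*73 = ((-8 + (-3 - 3)) - 42)*73 = ((-8 - 6) - 42)*73 = (-14 - 42)*73 = -56*73 = -4088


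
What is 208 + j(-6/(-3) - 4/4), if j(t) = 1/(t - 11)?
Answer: 2079/10 ≈ 207.90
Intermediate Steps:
j(t) = 1/(-11 + t)
208 + j(-6/(-3) - 4/4) = 208 + 1/(-11 + (-6/(-3) - 4/4)) = 208 + 1/(-11 + (-6*(-⅓) - 4*¼)) = 208 + 1/(-11 + (2 - 1)) = 208 + 1/(-11 + 1) = 208 + 1/(-10) = 208 - ⅒ = 2079/10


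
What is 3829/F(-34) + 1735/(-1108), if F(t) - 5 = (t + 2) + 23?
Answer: -265592/277 ≈ -958.82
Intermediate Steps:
F(t) = 30 + t (F(t) = 5 + ((t + 2) + 23) = 5 + ((2 + t) + 23) = 5 + (25 + t) = 30 + t)
3829/F(-34) + 1735/(-1108) = 3829/(30 - 34) + 1735/(-1108) = 3829/(-4) + 1735*(-1/1108) = 3829*(-1/4) - 1735/1108 = -3829/4 - 1735/1108 = -265592/277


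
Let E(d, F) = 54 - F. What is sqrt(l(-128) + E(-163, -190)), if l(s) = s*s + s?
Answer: 10*sqrt(165) ≈ 128.45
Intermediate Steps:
l(s) = s + s**2 (l(s) = s**2 + s = s + s**2)
sqrt(l(-128) + E(-163, -190)) = sqrt(-128*(1 - 128) + (54 - 1*(-190))) = sqrt(-128*(-127) + (54 + 190)) = sqrt(16256 + 244) = sqrt(16500) = 10*sqrt(165)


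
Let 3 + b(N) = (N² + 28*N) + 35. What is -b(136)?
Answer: -22336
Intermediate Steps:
b(N) = 32 + N² + 28*N (b(N) = -3 + ((N² + 28*N) + 35) = -3 + (35 + N² + 28*N) = 32 + N² + 28*N)
-b(136) = -(32 + 136² + 28*136) = -(32 + 18496 + 3808) = -1*22336 = -22336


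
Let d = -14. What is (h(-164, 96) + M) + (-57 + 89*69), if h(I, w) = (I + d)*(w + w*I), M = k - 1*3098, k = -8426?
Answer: 2779904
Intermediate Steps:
M = -11524 (M = -8426 - 1*3098 = -8426 - 3098 = -11524)
h(I, w) = (-14 + I)*(w + I*w) (h(I, w) = (I - 14)*(w + w*I) = (-14 + I)*(w + I*w))
(h(-164, 96) + M) + (-57 + 89*69) = (96*(-14 + (-164)² - 13*(-164)) - 11524) + (-57 + 89*69) = (96*(-14 + 26896 + 2132) - 11524) + (-57 + 6141) = (96*29014 - 11524) + 6084 = (2785344 - 11524) + 6084 = 2773820 + 6084 = 2779904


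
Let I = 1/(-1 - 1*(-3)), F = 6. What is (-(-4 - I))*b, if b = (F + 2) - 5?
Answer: 27/2 ≈ 13.500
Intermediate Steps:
b = 3 (b = (6 + 2) - 5 = 8 - 5 = 3)
I = 1/2 (I = 1/(-1 + 3) = 1/2 ≈ 0.50000)
(-(-4 - I))*b = -(-4 - 1*1/2)*3 = -(-4 - 1/2)*3 = -1*(-9/2)*3 = (9/2)*3 = 27/2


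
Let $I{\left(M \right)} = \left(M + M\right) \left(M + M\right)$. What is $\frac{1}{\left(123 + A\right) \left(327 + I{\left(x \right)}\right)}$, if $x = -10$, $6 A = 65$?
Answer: $\frac{6}{583781} \approx 1.0278 \cdot 10^{-5}$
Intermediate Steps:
$A = \frac{65}{6}$ ($A = \frac{1}{6} \cdot 65 = \frac{65}{6} \approx 10.833$)
$I{\left(M \right)} = 4 M^{2}$ ($I{\left(M \right)} = 2 M 2 M = 4 M^{2}$)
$\frac{1}{\left(123 + A\right) \left(327 + I{\left(x \right)}\right)} = \frac{1}{\left(123 + \frac{65}{6}\right) \left(327 + 4 \left(-10\right)^{2}\right)} = \frac{1}{\frac{803}{6} \left(327 + 4 \cdot 100\right)} = \frac{1}{\frac{803}{6} \left(327 + 400\right)} = \frac{1}{\frac{803}{6} \cdot 727} = \frac{1}{\frac{583781}{6}} = \frac{6}{583781}$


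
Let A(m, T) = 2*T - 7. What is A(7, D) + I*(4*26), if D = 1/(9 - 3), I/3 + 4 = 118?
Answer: 106684/3 ≈ 35561.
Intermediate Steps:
I = 342 (I = -12 + 3*118 = -12 + 354 = 342)
D = ⅙ (D = 1/6 = ⅙ ≈ 0.16667)
A(m, T) = -7 + 2*T
A(7, D) + I*(4*26) = (-7 + 2*(⅙)) + 342*(4*26) = (-7 + ⅓) + 342*104 = -20/3 + 35568 = 106684/3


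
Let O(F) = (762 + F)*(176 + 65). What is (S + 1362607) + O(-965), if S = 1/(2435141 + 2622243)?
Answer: 6643804442657/5057384 ≈ 1.3137e+6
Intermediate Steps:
O(F) = 183642 + 241*F (O(F) = (762 + F)*241 = 183642 + 241*F)
S = 1/5057384 ≈ 1.9773e-7
(S + 1362607) + O(-965) = (1/5057384 + 1362607) + (183642 + 241*(-965)) = 6891226840089/5057384 + (183642 - 232565) = 6891226840089/5057384 - 48923 = 6643804442657/5057384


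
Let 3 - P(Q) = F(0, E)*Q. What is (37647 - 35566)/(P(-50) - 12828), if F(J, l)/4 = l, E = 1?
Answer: -2081/12625 ≈ -0.16483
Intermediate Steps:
F(J, l) = 4*l
P(Q) = 3 - 4*Q (P(Q) = 3 - 4*1*Q = 3 - 4*Q)
(37647 - 35566)/(P(-50) - 12828) = (37647 - 35566)/((3 - 4*(-50)) - 12828) = 2081/((3 + 200) - 12828) = 2081/(203 - 12828) = 2081/(-12625) = 2081*(-1/12625) = -2081/12625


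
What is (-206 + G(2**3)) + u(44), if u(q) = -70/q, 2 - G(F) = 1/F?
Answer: -18103/88 ≈ -205.72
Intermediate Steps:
G(F) = 2 - 1/F
(-206 + G(2**3)) + u(44) = (-206 + (2 - 1/(2**3))) - 70/44 = (-206 + (2 - 1/8)) - 70*1/44 = (-206 + (2 - 1*1/8)) - 35/22 = (-206 + (2 - 1/8)) - 35/22 = (-206 + 15/8) - 35/22 = -1633/8 - 35/22 = -18103/88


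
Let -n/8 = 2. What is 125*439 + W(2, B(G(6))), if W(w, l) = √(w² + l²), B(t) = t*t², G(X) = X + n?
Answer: 54875 + 106*√89 ≈ 55875.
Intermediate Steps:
n = -16 (n = -8*2 = -16)
G(X) = -16 + X (G(X) = X - 16 = -16 + X)
B(t) = t³
W(w, l) = √(l² + w²)
125*439 + W(2, B(G(6))) = 125*439 + √(((-16 + 6)³)² + 2²) = 54875 + √(((-10)³)² + 4) = 54875 + √((-1000)² + 4) = 54875 + √(1000000 + 4) = 54875 + √1000004 = 54875 + 106*√89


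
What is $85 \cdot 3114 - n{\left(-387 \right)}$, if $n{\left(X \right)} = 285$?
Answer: $264405$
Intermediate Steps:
$85 \cdot 3114 - n{\left(-387 \right)} = 85 \cdot 3114 - 285 = 264690 - 285 = 264405$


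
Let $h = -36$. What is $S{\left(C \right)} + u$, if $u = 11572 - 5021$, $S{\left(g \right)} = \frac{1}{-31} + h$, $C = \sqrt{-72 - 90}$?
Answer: $\frac{201964}{31} \approx 6515.0$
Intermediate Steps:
$C = 9 i \sqrt{2}$ ($C = \sqrt{-162} = 9 i \sqrt{2} \approx 12.728 i$)
$S{\left(g \right)} = - \frac{1117}{31}$ ($S{\left(g \right)} = \frac{1}{-31} - 36 = - \frac{1}{31} - 36 = - \frac{1117}{31}$)
$u = 6551$ ($u = 11572 - 5021 = 6551$)
$S{\left(C \right)} + u = - \frac{1117}{31} + 6551 = \frac{201964}{31}$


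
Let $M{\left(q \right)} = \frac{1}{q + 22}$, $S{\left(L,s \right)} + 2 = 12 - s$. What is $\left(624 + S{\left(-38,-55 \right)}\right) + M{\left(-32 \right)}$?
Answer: $\frac{6889}{10} \approx 688.9$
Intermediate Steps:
$S{\left(L,s \right)} = 10 - s$ ($S{\left(L,s \right)} = -2 - \left(-12 + s\right) = 10 - s$)
$M{\left(q \right)} = \frac{1}{22 + q}$
$\left(624 + S{\left(-38,-55 \right)}\right) + M{\left(-32 \right)} = \left(624 + \left(10 - -55\right)\right) + \frac{1}{22 - 32} = \left(624 + \left(10 + 55\right)\right) + \frac{1}{-10} = \left(624 + 65\right) - \frac{1}{10} = 689 - \frac{1}{10} = \frac{6889}{10}$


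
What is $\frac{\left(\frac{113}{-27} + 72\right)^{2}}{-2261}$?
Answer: $- \frac{3352561}{1648269} \approx -2.034$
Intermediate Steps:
$\frac{\left(\frac{113}{-27} + 72\right)^{2}}{-2261} = \left(113 \left(- \frac{1}{27}\right) + 72\right)^{2} \left(- \frac{1}{2261}\right) = \left(- \frac{113}{27} + 72\right)^{2} \left(- \frac{1}{2261}\right) = \left(\frac{1831}{27}\right)^{2} \left(- \frac{1}{2261}\right) = \frac{3352561}{729} \left(- \frac{1}{2261}\right) = - \frac{3352561}{1648269}$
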